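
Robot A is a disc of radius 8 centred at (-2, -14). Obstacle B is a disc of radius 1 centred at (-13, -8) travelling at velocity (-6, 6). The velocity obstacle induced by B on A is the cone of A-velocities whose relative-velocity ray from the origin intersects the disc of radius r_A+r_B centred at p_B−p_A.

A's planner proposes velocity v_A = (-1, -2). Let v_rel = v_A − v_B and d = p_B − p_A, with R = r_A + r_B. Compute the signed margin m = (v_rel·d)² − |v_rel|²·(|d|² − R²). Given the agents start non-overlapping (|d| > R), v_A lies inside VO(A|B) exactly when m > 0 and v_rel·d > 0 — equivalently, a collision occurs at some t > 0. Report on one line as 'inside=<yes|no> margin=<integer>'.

d = (-11, 6),  |d|² = 157;  R = 8+1 = 9,  c = 157−9² = 76
v_rel = (5, -8),  |v_rel|² = 89;  v_rel·d = (5)·(-11) + (-8)·(6) = -103
89·t² + 206·t + 76 = 0  ⇒  m = (-103)² − 89·76 = 3845
m = 3845 > 0,  v_rel·d = -103 < 0  ⇒  outside

inside=no margin=3845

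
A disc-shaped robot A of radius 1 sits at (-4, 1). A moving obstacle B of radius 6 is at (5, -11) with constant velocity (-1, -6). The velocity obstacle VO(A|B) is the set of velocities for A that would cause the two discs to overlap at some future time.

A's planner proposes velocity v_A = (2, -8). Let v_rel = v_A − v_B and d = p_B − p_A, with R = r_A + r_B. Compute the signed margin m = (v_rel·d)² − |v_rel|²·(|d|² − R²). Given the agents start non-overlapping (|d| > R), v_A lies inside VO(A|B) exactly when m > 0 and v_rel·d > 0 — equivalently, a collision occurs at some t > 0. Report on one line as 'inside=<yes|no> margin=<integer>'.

d = (9, -12),  |d|² = 225;  R = 1+6 = 7,  c = 225−7² = 176
v_rel = (3, -2),  |v_rel|² = 13;  v_rel·d = (3)·(9) + (-2)·(-12) = 51
13·t² − 102·t + 176 = 0  ⇒  m = 51² − 13·176 = 313
m = 313 > 0,  v_rel·d = 51 > 0  ⇒  inside

inside=yes margin=313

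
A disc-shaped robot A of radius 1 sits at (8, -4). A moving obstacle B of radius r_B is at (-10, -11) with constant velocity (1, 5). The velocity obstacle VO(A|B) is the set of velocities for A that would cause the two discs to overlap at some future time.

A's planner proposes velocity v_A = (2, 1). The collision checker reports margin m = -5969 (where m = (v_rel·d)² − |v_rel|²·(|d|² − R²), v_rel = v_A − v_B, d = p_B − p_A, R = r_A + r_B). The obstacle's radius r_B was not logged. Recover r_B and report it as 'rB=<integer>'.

m = -5969
d = (-18, -7);  v_rel = (1, -4),  |v_rel|² = 17
v_rel×d = (1)·(-7) − (-4)·(-18) = -79
since m = R²·17 − (-79)²:  R² = (6241 + -5969) / 17 = 16
R = √16 = 4  ⇒  r_B = 4 − 1 = 3

rB=3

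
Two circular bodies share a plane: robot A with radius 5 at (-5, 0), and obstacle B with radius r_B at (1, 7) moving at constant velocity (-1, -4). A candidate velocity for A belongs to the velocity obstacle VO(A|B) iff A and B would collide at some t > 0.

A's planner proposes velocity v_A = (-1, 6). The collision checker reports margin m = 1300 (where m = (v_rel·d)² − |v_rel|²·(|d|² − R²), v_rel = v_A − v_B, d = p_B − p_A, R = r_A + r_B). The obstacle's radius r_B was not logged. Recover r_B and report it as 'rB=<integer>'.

m = 1300
d = (6, 7);  v_rel = (0, 10),  |v_rel|² = 100
v_rel×d = (0)·(7) − (10)·(6) = -60
since m = R²·100 − (-60)²:  R² = (3600 + 1300) / 100 = 49
R = √49 = 7  ⇒  r_B = 7 − 5 = 2

rB=2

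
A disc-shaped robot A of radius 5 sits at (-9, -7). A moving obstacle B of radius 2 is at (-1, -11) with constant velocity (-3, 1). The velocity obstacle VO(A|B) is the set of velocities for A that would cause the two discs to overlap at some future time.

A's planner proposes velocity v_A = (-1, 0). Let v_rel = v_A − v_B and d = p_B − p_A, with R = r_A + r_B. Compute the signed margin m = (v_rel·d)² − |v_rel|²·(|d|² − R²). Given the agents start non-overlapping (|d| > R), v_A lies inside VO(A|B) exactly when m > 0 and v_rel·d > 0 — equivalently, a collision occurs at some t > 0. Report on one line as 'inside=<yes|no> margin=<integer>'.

d = (8, -4),  |d|² = 80;  R = 5+2 = 7,  c = 80−7² = 31
v_rel = (2, -1),  |v_rel|² = 5;  v_rel·d = (2)·(8) + (-1)·(-4) = 20
5·t² − 40·t + 31 = 0  ⇒  m = 20² − 5·31 = 245
m = 245 > 0,  v_rel·d = 20 > 0  ⇒  inside

inside=yes margin=245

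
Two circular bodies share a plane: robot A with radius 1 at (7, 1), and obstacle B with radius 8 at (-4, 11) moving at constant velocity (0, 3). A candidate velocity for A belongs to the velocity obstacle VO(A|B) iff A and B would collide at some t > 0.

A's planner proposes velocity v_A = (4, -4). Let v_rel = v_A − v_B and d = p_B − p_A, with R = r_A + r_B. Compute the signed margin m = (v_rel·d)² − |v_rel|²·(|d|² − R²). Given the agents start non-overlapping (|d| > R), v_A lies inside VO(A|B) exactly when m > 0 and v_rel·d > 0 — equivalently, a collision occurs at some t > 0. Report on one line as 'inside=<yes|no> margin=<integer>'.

d = (-11, 10),  |d|² = 221;  R = 1+8 = 9,  c = 221−9² = 140
v_rel = (4, -7),  |v_rel|² = 65;  v_rel·d = (4)·(-11) + (-7)·(10) = -114
65·t² + 228·t + 140 = 0  ⇒  m = (-114)² − 65·140 = 3896
m = 3896 > 0,  v_rel·d = -114 < 0  ⇒  outside

inside=no margin=3896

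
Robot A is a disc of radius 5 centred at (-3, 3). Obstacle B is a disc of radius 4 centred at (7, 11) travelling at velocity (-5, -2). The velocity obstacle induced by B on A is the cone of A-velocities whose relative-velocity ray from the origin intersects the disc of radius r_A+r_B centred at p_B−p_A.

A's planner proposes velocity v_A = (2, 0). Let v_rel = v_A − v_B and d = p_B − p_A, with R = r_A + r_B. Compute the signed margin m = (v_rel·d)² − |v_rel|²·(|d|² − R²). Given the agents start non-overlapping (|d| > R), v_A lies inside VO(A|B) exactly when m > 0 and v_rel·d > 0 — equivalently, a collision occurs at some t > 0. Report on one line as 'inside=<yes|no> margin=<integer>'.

d = (10, 8),  |d|² = 164;  R = 5+4 = 9,  c = 164−9² = 83
v_rel = (7, 2),  |v_rel|² = 53;  v_rel·d = (7)·(10) + (2)·(8) = 86
53·t² − 172·t + 83 = 0  ⇒  m = 86² − 53·83 = 2997
m = 2997 > 0,  v_rel·d = 86 > 0  ⇒  inside

inside=yes margin=2997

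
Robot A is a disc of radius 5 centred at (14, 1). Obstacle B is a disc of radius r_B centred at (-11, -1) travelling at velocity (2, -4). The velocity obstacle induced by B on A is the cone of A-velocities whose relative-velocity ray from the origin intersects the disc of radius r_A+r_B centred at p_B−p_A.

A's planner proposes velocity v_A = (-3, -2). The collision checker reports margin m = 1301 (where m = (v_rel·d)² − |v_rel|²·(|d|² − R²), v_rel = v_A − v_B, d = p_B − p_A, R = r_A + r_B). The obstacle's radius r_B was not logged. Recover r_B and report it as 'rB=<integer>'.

m = 1301
d = (-25, -2);  v_rel = (-5, 2),  |v_rel|² = 29
v_rel×d = (-5)·(-2) − (2)·(-25) = 60
since m = R²·29 − 60²:  R² = (3600 + 1301) / 29 = 169
R = √169 = 13  ⇒  r_B = 13 − 5 = 8

rB=8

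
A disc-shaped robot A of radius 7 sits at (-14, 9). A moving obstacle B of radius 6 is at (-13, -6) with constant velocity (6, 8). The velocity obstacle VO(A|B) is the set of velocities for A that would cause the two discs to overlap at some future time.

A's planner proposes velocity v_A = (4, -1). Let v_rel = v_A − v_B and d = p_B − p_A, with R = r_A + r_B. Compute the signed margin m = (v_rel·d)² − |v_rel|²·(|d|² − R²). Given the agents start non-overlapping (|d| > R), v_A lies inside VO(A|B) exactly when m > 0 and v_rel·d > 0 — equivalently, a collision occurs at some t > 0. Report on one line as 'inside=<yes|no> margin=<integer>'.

d = (1, -15),  |d|² = 226;  R = 7+6 = 13,  c = 226−13² = 57
v_rel = (-2, -9),  |v_rel|² = 85;  v_rel·d = (-2)·(1) + (-9)·(-15) = 133
85·t² − 266·t + 57 = 0  ⇒  m = 133² − 85·57 = 12844
m = 12844 > 0,  v_rel·d = 133 > 0  ⇒  inside

inside=yes margin=12844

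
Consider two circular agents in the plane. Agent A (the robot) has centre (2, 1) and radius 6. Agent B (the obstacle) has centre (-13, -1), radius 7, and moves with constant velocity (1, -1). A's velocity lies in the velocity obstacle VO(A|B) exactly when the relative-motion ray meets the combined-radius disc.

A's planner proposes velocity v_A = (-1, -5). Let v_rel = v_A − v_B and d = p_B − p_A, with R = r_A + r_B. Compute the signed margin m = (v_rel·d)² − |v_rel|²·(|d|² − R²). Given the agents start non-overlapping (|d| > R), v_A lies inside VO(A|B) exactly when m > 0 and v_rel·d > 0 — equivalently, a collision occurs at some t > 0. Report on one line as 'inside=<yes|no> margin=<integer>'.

d = (-15, -2),  |d|² = 229;  R = 6+7 = 13,  c = 229−13² = 60
v_rel = (-2, -4),  |v_rel|² = 20;  v_rel·d = (-2)·(-15) + (-4)·(-2) = 38
20·t² − 76·t + 60 = 0  ⇒  m = 38² − 20·60 = 244
m = 244 > 0,  v_rel·d = 38 > 0  ⇒  inside

inside=yes margin=244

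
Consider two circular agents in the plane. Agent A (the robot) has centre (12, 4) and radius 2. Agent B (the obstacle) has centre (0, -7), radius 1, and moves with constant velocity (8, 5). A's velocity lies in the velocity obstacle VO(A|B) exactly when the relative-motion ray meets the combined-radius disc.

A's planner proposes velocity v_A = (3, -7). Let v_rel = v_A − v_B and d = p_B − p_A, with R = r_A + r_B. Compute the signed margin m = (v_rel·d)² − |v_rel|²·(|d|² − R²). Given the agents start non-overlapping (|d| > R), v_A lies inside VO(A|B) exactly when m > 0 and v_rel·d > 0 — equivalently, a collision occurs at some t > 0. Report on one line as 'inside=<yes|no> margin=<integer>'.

d = (-12, -11),  |d|² = 265;  R = 2+1 = 3,  c = 265−3² = 256
v_rel = (-5, -12),  |v_rel|² = 169;  v_rel·d = (-5)·(-12) + (-12)·(-11) = 192
169·t² − 384·t + 256 = 0  ⇒  m = 192² − 169·256 = -6400
m = -6400 < 0,  v_rel·d = 192 > 0  ⇒  outside

inside=no margin=-6400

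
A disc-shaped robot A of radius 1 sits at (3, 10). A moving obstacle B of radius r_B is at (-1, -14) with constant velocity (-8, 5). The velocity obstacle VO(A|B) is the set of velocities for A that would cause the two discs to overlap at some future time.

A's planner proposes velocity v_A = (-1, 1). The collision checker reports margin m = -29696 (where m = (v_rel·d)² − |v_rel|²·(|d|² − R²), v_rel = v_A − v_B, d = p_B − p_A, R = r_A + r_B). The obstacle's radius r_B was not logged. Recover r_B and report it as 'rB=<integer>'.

m = -29696
d = (-4, -24);  v_rel = (7, -4),  |v_rel|² = 65
v_rel×d = (7)·(-24) − (-4)·(-4) = -184
since m = R²·65 − (-184)²:  R² = (33856 + -29696) / 65 = 64
R = √64 = 8  ⇒  r_B = 8 − 1 = 7

rB=7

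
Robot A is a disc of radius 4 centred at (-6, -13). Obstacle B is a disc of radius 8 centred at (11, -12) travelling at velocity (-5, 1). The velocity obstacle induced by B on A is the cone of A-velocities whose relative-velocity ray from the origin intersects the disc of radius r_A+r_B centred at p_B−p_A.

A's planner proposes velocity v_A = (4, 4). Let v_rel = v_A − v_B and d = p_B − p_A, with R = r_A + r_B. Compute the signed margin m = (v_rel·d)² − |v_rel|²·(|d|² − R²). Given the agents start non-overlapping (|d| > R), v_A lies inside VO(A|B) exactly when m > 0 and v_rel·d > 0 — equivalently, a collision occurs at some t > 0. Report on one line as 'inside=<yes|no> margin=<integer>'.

d = (17, 1),  |d|² = 290;  R = 4+8 = 12,  c = 290−12² = 146
v_rel = (9, 3),  |v_rel|² = 90;  v_rel·d = (9)·(17) + (3)·(1) = 156
90·t² − 312·t + 146 = 0  ⇒  m = 156² − 90·146 = 11196
m = 11196 > 0,  v_rel·d = 156 > 0  ⇒  inside

inside=yes margin=11196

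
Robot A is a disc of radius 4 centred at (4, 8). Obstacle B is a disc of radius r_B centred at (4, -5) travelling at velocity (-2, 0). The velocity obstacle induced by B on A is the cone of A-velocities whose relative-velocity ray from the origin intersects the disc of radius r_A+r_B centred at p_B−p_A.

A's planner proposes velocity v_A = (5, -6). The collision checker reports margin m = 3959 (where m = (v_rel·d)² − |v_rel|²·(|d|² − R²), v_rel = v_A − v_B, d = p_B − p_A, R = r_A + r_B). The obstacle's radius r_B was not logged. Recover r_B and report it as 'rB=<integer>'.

m = 3959
d = (0, -13);  v_rel = (7, -6),  |v_rel|² = 85
v_rel×d = (7)·(-13) − (-6)·(0) = -91
since m = R²·85 − (-91)²:  R² = (8281 + 3959) / 85 = 144
R = √144 = 12  ⇒  r_B = 12 − 4 = 8

rB=8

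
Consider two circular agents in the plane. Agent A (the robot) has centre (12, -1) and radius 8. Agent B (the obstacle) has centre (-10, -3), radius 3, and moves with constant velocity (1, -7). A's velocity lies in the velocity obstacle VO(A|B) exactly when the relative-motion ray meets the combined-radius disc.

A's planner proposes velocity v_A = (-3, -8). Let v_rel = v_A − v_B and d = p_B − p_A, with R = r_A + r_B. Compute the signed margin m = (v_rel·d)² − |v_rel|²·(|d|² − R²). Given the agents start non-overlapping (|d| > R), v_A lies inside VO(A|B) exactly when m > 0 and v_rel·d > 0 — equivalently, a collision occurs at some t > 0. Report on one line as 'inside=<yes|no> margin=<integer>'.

d = (-22, -2),  |d|² = 488;  R = 8+3 = 11,  c = 488−11² = 367
v_rel = (-4, -1),  |v_rel|² = 17;  v_rel·d = (-4)·(-22) + (-1)·(-2) = 90
17·t² − 180·t + 367 = 0  ⇒  m = 90² − 17·367 = 1861
m = 1861 > 0,  v_rel·d = 90 > 0  ⇒  inside

inside=yes margin=1861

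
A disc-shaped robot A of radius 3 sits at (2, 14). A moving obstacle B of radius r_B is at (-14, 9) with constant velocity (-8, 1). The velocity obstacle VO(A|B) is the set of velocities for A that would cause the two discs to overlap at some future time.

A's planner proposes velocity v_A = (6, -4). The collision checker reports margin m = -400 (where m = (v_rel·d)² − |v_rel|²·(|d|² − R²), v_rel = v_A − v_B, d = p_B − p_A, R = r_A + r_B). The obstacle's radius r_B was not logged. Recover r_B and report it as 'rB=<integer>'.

m = -400
d = (-16, -5);  v_rel = (14, -5),  |v_rel|² = 221
v_rel×d = (14)·(-5) − (-5)·(-16) = -150
since m = R²·221 − (-150)²:  R² = (22500 + -400) / 221 = 100
R = √100 = 10  ⇒  r_B = 10 − 3 = 7

rB=7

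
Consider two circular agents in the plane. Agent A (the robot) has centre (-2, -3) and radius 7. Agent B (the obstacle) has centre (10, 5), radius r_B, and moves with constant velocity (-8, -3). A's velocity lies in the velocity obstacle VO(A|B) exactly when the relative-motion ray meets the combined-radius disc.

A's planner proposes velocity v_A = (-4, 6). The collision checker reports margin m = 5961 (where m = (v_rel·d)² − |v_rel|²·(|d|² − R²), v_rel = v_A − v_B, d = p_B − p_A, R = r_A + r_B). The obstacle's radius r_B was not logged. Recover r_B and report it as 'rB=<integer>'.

m = 5961
d = (12, 8);  v_rel = (4, 9),  |v_rel|² = 97
v_rel×d = (4)·(8) − (9)·(12) = -76
since m = R²·97 − (-76)²:  R² = (5776 + 5961) / 97 = 121
R = √121 = 11  ⇒  r_B = 11 − 7 = 4

rB=4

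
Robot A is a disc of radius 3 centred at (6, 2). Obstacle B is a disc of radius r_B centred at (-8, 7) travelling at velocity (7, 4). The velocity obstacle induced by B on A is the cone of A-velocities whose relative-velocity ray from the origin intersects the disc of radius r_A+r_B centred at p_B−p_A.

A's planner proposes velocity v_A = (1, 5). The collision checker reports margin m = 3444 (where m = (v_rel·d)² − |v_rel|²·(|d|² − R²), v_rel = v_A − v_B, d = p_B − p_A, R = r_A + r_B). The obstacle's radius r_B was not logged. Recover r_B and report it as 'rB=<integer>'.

m = 3444
d = (-14, 5);  v_rel = (-6, 1),  |v_rel|² = 37
v_rel×d = (-6)·(5) − (1)·(-14) = -16
since m = R²·37 − (-16)²:  R² = (256 + 3444) / 37 = 100
R = √100 = 10  ⇒  r_B = 10 − 3 = 7

rB=7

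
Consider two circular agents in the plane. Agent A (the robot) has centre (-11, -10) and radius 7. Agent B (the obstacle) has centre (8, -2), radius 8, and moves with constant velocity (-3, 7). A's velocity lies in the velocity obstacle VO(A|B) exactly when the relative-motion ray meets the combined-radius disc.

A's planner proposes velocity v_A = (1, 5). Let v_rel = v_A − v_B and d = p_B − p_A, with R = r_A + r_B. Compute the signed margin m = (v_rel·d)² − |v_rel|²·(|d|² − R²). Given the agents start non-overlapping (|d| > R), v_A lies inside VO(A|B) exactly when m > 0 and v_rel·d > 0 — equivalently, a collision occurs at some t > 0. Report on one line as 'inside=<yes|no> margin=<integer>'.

d = (19, 8),  |d|² = 425;  R = 7+8 = 15,  c = 425−15² = 200
v_rel = (4, -2),  |v_rel|² = 20;  v_rel·d = (4)·(19) + (-2)·(8) = 60
20·t² − 120·t + 200 = 0  ⇒  m = 60² − 20·200 = -400
m = -400 < 0,  v_rel·d = 60 > 0  ⇒  outside

inside=no margin=-400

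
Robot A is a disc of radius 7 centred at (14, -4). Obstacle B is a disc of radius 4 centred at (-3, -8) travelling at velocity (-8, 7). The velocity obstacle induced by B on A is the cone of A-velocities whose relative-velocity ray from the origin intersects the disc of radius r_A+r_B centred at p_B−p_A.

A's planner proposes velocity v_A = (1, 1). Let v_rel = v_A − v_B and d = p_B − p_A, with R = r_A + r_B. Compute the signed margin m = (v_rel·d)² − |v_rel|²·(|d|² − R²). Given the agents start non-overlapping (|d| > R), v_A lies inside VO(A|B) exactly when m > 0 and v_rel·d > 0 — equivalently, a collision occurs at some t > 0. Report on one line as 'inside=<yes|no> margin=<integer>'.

d = (-17, -4),  |d|² = 305;  R = 7+4 = 11,  c = 305−11² = 184
v_rel = (9, -6),  |v_rel|² = 117;  v_rel·d = (9)·(-17) + (-6)·(-4) = -129
117·t² + 258·t + 184 = 0  ⇒  m = (-129)² − 117·184 = -4887
m = -4887 < 0,  v_rel·d = -129 < 0  ⇒  outside

inside=no margin=-4887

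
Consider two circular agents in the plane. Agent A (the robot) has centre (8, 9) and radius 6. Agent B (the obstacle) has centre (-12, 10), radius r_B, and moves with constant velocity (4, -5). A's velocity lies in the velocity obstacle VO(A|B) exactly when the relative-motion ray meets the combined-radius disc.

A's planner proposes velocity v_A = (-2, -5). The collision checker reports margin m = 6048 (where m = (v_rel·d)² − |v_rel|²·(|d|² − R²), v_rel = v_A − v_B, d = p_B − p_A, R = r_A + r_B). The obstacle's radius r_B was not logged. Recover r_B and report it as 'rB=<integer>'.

m = 6048
d = (-20, 1);  v_rel = (-6, 0),  |v_rel|² = 36
v_rel×d = (-6)·(1) − (0)·(-20) = -6
since m = R²·36 − (-6)²:  R² = (36 + 6048) / 36 = 169
R = √169 = 13  ⇒  r_B = 13 − 6 = 7

rB=7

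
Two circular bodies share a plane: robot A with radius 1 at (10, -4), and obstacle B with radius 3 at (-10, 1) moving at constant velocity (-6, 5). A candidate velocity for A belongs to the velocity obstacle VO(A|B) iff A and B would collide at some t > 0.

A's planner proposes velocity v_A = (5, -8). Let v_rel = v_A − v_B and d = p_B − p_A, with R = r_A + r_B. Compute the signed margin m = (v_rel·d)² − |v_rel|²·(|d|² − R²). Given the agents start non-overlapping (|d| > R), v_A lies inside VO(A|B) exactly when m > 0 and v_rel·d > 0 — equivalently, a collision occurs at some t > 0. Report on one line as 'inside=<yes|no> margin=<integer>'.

d = (-20, 5),  |d|² = 425;  R = 1+3 = 4,  c = 425−4² = 409
v_rel = (11, -13),  |v_rel|² = 290;  v_rel·d = (11)·(-20) + (-13)·(5) = -285
290·t² + 570·t + 409 = 0  ⇒  m = (-285)² − 290·409 = -37385
m = -37385 < 0,  v_rel·d = -285 < 0  ⇒  outside

inside=no margin=-37385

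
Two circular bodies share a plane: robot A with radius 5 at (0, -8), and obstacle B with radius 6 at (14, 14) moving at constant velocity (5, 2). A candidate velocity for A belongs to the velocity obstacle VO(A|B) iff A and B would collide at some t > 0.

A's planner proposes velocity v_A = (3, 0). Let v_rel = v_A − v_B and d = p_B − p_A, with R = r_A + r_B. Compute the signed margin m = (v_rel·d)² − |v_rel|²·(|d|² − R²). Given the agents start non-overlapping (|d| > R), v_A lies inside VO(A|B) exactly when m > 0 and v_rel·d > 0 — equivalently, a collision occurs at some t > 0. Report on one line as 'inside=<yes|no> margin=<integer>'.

d = (14, 22),  |d|² = 680;  R = 5+6 = 11,  c = 680−11² = 559
v_rel = (-2, -2),  |v_rel|² = 8;  v_rel·d = (-2)·(14) + (-2)·(22) = -72
8·t² + 144·t + 559 = 0  ⇒  m = (-72)² − 8·559 = 712
m = 712 > 0,  v_rel·d = -72 < 0  ⇒  outside

inside=no margin=712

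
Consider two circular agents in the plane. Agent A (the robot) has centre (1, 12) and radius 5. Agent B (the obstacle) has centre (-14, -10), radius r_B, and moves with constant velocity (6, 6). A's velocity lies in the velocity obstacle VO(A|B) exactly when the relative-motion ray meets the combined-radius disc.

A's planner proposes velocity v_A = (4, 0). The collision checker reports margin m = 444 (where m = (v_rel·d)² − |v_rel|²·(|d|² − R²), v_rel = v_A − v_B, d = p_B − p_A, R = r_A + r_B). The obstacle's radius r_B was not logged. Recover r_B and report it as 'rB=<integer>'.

m = 444
d = (-15, -22);  v_rel = (-2, -6),  |v_rel|² = 40
v_rel×d = (-2)·(-22) − (-6)·(-15) = -46
since m = R²·40 − (-46)²:  R² = (2116 + 444) / 40 = 64
R = √64 = 8  ⇒  r_B = 8 − 5 = 3

rB=3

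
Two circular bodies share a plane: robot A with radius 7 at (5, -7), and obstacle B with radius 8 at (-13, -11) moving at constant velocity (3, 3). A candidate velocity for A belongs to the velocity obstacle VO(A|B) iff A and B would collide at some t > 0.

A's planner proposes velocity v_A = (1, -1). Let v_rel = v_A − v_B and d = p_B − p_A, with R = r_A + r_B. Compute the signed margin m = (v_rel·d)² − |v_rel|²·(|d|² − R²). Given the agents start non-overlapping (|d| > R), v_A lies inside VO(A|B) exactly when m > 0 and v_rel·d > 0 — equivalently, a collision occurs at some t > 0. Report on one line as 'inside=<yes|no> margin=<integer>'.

d = (-18, -4),  |d|² = 340;  R = 7+8 = 15,  c = 340−15² = 115
v_rel = (-2, -4),  |v_rel|² = 20;  v_rel·d = (-2)·(-18) + (-4)·(-4) = 52
20·t² − 104·t + 115 = 0  ⇒  m = 52² − 20·115 = 404
m = 404 > 0,  v_rel·d = 52 > 0  ⇒  inside

inside=yes margin=404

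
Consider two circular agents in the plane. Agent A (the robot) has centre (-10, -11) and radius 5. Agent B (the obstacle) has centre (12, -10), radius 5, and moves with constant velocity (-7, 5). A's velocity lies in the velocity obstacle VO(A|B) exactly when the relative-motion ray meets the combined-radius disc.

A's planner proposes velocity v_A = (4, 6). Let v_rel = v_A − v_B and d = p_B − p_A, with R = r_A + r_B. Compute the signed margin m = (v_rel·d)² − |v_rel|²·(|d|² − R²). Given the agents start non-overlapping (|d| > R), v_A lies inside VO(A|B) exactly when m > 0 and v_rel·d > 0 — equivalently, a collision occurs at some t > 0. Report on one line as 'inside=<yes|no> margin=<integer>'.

d = (22, 1),  |d|² = 485;  R = 5+5 = 10,  c = 485−10² = 385
v_rel = (11, 1),  |v_rel|² = 122;  v_rel·d = (11)·(22) + (1)·(1) = 243
122·t² − 486·t + 385 = 0  ⇒  m = 243² − 122·385 = 12079
m = 12079 > 0,  v_rel·d = 243 > 0  ⇒  inside

inside=yes margin=12079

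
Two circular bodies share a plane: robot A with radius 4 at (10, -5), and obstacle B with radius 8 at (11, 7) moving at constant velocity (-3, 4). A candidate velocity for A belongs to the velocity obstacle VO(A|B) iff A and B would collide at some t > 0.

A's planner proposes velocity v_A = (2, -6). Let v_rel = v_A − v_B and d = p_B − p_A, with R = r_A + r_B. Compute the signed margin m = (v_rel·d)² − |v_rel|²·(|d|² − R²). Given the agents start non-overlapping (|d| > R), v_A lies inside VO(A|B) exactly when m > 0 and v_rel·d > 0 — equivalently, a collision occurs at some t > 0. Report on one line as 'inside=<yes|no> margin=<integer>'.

d = (1, 12),  |d|² = 145;  R = 4+8 = 12,  c = 145−12² = 1
v_rel = (5, -10),  |v_rel|² = 125;  v_rel·d = (5)·(1) + (-10)·(12) = -115
125·t² + 230·t + 1 = 0  ⇒  m = (-115)² − 125·1 = 13100
m = 13100 > 0,  v_rel·d = -115 < 0  ⇒  outside

inside=no margin=13100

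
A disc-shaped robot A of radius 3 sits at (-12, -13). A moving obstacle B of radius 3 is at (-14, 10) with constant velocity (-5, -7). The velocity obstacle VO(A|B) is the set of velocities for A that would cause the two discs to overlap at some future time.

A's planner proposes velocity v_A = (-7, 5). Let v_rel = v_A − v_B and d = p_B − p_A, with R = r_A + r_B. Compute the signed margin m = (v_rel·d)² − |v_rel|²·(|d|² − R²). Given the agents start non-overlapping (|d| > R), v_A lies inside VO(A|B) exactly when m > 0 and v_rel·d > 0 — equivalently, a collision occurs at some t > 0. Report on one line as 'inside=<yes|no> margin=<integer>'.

d = (-2, 23),  |d|² = 533;  R = 3+3 = 6,  c = 533−6² = 497
v_rel = (-2, 12),  |v_rel|² = 148;  v_rel·d = (-2)·(-2) + (12)·(23) = 280
148·t² − 560·t + 497 = 0  ⇒  m = 280² − 148·497 = 4844
m = 4844 > 0,  v_rel·d = 280 > 0  ⇒  inside

inside=yes margin=4844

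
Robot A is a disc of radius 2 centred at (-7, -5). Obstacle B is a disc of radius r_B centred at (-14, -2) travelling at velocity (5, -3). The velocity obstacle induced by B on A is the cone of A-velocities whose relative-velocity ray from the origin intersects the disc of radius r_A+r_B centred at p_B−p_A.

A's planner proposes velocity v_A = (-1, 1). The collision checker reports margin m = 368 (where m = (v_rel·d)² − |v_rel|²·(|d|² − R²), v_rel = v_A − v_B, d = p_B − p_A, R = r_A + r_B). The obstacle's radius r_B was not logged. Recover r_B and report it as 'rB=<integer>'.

m = 368
d = (-7, 3);  v_rel = (-6, 4),  |v_rel|² = 52
v_rel×d = (-6)·(3) − (4)·(-7) = 10
since m = R²·52 − 10²:  R² = (100 + 368) / 52 = 9
R = √9 = 3  ⇒  r_B = 3 − 2 = 1

rB=1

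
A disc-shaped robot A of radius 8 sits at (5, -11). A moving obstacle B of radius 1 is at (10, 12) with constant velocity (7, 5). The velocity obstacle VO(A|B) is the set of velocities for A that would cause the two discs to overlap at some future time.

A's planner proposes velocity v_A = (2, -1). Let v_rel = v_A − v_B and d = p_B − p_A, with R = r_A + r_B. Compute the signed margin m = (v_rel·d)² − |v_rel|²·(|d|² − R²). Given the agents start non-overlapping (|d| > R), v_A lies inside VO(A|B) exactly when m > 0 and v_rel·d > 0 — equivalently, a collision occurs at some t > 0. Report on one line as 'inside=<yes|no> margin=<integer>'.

d = (5, 23),  |d|² = 554;  R = 8+1 = 9,  c = 554−9² = 473
v_rel = (-5, -6),  |v_rel|² = 61;  v_rel·d = (-5)·(5) + (-6)·(23) = -163
61·t² + 326·t + 473 = 0  ⇒  m = (-163)² − 61·473 = -2284
m = -2284 < 0,  v_rel·d = -163 < 0  ⇒  outside

inside=no margin=-2284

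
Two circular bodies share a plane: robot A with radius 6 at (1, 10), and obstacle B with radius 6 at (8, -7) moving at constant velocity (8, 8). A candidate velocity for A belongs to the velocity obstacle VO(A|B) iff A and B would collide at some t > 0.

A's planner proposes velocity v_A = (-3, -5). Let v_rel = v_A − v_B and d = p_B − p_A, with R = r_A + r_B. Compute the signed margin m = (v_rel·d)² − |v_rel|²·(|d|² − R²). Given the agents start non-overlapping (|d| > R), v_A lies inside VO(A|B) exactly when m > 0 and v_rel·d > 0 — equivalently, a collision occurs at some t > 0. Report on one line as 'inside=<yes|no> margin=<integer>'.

d = (7, -17),  |d|² = 338;  R = 6+6 = 12,  c = 338−12² = 194
v_rel = (-11, -13),  |v_rel|² = 290;  v_rel·d = (-11)·(7) + (-13)·(-17) = 144
290·t² − 288·t + 194 = 0  ⇒  m = 144² − 290·194 = -35524
m = -35524 < 0,  v_rel·d = 144 > 0  ⇒  outside

inside=no margin=-35524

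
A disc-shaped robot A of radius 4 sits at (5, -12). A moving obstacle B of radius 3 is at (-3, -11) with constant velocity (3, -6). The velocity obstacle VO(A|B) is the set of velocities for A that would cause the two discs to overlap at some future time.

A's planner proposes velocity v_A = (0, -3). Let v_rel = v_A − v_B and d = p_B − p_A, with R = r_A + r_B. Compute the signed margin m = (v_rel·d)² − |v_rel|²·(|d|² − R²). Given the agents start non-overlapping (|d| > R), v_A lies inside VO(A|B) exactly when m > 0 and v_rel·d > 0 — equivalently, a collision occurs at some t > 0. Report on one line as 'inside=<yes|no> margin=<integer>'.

d = (-8, 1),  |d|² = 65;  R = 4+3 = 7,  c = 65−7² = 16
v_rel = (-3, 3),  |v_rel|² = 18;  v_rel·d = (-3)·(-8) + (3)·(1) = 27
18·t² − 54·t + 16 = 0  ⇒  m = 27² − 18·16 = 441
m = 441 > 0,  v_rel·d = 27 > 0  ⇒  inside

inside=yes margin=441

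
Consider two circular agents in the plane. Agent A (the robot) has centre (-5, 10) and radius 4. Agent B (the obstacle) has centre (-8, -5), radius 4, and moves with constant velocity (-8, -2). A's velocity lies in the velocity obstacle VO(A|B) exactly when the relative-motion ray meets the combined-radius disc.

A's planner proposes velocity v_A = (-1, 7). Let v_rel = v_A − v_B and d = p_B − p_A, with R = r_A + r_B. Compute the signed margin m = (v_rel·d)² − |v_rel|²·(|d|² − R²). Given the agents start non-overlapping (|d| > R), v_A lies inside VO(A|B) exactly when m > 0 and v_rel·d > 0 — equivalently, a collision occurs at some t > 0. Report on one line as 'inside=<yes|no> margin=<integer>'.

d = (-3, -15),  |d|² = 234;  R = 4+4 = 8,  c = 234−8² = 170
v_rel = (7, 9),  |v_rel|² = 130;  v_rel·d = (7)·(-3) + (9)·(-15) = -156
130·t² + 312·t + 170 = 0  ⇒  m = (-156)² − 130·170 = 2236
m = 2236 > 0,  v_rel·d = -156 < 0  ⇒  outside

inside=no margin=2236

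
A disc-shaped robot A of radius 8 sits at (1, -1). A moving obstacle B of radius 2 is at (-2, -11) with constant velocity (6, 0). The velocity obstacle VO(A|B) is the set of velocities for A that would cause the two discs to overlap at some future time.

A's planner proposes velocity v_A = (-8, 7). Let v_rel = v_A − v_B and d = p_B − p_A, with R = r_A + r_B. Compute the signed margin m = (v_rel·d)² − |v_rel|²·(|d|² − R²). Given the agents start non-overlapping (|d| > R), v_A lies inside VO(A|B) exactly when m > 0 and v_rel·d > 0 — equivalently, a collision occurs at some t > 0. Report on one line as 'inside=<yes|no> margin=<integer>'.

d = (-3, -10),  |d|² = 109;  R = 8+2 = 10,  c = 109−10² = 9
v_rel = (-14, 7),  |v_rel|² = 245;  v_rel·d = (-14)·(-3) + (7)·(-10) = -28
245·t² + 56·t + 9 = 0  ⇒  m = (-28)² − 245·9 = -1421
m = -1421 < 0,  v_rel·d = -28 < 0  ⇒  outside

inside=no margin=-1421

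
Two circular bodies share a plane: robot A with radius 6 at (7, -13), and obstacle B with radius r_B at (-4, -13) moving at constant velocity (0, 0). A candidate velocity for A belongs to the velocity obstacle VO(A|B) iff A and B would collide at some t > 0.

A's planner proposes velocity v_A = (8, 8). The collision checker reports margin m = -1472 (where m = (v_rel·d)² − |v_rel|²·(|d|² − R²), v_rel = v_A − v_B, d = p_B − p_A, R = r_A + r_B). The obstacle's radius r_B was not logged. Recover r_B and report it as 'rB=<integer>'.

m = -1472
d = (-11, 0);  v_rel = (8, 8),  |v_rel|² = 128
v_rel×d = (8)·(0) − (8)·(-11) = 88
since m = R²·128 − 88²:  R² = (7744 + -1472) / 128 = 49
R = √49 = 7  ⇒  r_B = 7 − 6 = 1

rB=1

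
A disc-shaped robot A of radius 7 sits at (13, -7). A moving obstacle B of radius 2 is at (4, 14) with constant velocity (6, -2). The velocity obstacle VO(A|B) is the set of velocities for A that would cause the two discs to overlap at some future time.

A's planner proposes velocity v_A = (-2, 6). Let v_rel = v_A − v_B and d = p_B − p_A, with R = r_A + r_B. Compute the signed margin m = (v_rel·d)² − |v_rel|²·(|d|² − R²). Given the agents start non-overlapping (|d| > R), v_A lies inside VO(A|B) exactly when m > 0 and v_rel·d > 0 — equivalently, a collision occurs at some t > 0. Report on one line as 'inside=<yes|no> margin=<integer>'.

d = (-9, 21),  |d|² = 522;  R = 7+2 = 9,  c = 522−9² = 441
v_rel = (-8, 8),  |v_rel|² = 128;  v_rel·d = (-8)·(-9) + (8)·(21) = 240
128·t² − 480·t + 441 = 0  ⇒  m = 240² − 128·441 = 1152
m = 1152 > 0,  v_rel·d = 240 > 0  ⇒  inside

inside=yes margin=1152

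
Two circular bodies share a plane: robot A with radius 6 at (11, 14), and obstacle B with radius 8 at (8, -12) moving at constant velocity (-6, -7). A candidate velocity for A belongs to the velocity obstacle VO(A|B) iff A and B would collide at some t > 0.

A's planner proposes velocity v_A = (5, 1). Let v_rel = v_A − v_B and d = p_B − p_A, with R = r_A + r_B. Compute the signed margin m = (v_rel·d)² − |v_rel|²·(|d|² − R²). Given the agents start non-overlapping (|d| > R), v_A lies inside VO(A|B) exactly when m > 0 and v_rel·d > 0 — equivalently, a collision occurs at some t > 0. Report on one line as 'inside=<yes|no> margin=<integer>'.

d = (-3, -26),  |d|² = 685;  R = 6+8 = 14,  c = 685−14² = 489
v_rel = (11, 8),  |v_rel|² = 185;  v_rel·d = (11)·(-3) + (8)·(-26) = -241
185·t² + 482·t + 489 = 0  ⇒  m = (-241)² − 185·489 = -32384
m = -32384 < 0,  v_rel·d = -241 < 0  ⇒  outside

inside=no margin=-32384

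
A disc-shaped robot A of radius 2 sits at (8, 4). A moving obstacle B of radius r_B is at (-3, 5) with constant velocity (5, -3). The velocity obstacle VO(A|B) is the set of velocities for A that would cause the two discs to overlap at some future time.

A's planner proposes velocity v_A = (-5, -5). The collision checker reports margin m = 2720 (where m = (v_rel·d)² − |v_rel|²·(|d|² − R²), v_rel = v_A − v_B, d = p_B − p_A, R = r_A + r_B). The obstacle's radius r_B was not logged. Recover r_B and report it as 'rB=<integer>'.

m = 2720
d = (-11, 1);  v_rel = (-10, -2),  |v_rel|² = 104
v_rel×d = (-10)·(1) − (-2)·(-11) = -32
since m = R²·104 − (-32)²:  R² = (1024 + 2720) / 104 = 36
R = √36 = 6  ⇒  r_B = 6 − 2 = 4

rB=4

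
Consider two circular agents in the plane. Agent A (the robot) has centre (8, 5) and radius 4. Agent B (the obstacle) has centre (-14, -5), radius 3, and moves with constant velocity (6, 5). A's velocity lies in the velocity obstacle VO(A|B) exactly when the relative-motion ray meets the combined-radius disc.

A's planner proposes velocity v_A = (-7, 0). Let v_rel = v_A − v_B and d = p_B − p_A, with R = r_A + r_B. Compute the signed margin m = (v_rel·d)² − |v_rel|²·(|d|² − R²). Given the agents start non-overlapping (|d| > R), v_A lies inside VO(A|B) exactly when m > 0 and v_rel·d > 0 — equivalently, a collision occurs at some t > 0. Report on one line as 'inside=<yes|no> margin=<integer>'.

d = (-22, -10),  |d|² = 584;  R = 4+3 = 7,  c = 584−7² = 535
v_rel = (-13, -5),  |v_rel|² = 194;  v_rel·d = (-13)·(-22) + (-5)·(-10) = 336
194·t² − 672·t + 535 = 0  ⇒  m = 336² − 194·535 = 9106
m = 9106 > 0,  v_rel·d = 336 > 0  ⇒  inside

inside=yes margin=9106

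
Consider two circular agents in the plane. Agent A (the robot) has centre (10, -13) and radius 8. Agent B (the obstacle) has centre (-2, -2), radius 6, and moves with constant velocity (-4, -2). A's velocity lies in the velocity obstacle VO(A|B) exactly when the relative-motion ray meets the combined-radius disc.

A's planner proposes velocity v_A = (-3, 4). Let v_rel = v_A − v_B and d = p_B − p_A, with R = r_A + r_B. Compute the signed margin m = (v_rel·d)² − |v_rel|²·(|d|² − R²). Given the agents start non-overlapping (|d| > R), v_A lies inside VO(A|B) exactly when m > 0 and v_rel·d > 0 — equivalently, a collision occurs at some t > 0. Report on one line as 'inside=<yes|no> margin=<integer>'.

d = (-12, 11),  |d|² = 265;  R = 8+6 = 14,  c = 265−14² = 69
v_rel = (1, 6),  |v_rel|² = 37;  v_rel·d = (1)·(-12) + (6)·(11) = 54
37·t² − 108·t + 69 = 0  ⇒  m = 54² − 37·69 = 363
m = 363 > 0,  v_rel·d = 54 > 0  ⇒  inside

inside=yes margin=363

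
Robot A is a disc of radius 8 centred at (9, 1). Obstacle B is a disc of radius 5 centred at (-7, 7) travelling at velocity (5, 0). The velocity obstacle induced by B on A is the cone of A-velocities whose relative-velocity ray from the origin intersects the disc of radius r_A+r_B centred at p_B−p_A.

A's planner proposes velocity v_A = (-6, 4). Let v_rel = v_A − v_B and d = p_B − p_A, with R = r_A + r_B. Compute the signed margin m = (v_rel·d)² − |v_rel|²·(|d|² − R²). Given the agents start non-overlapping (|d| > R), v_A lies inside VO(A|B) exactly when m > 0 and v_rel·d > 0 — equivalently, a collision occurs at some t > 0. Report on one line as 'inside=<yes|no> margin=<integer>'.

d = (-16, 6),  |d|² = 292;  R = 8+5 = 13,  c = 292−13² = 123
v_rel = (-11, 4),  |v_rel|² = 137;  v_rel·d = (-11)·(-16) + (4)·(6) = 200
137·t² − 400·t + 123 = 0  ⇒  m = 200² − 137·123 = 23149
m = 23149 > 0,  v_rel·d = 200 > 0  ⇒  inside

inside=yes margin=23149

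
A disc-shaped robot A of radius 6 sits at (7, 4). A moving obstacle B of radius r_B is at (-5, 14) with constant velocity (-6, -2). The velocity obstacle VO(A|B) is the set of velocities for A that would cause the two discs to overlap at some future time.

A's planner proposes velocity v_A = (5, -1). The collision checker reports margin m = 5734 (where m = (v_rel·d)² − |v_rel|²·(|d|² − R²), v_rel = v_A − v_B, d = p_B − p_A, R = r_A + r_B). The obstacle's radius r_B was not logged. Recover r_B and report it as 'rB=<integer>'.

m = 5734
d = (-12, 10);  v_rel = (11, 1),  |v_rel|² = 122
v_rel×d = (11)·(10) − (1)·(-12) = 122
since m = R²·122 − 122²:  R² = (14884 + 5734) / 122 = 169
R = √169 = 13  ⇒  r_B = 13 − 6 = 7

rB=7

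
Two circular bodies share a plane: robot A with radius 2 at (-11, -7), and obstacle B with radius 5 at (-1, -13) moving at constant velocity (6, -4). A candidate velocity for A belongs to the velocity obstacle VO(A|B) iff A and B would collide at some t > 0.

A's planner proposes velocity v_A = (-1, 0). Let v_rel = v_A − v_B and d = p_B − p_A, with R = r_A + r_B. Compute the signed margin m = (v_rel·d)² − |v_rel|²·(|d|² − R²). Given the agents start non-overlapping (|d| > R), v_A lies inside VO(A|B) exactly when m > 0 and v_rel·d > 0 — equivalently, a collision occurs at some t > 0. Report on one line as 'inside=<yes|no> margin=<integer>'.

d = (10, -6),  |d|² = 136;  R = 2+5 = 7,  c = 136−7² = 87
v_rel = (-7, 4),  |v_rel|² = 65;  v_rel·d = (-7)·(10) + (4)·(-6) = -94
65·t² + 188·t + 87 = 0  ⇒  m = (-94)² − 65·87 = 3181
m = 3181 > 0,  v_rel·d = -94 < 0  ⇒  outside

inside=no margin=3181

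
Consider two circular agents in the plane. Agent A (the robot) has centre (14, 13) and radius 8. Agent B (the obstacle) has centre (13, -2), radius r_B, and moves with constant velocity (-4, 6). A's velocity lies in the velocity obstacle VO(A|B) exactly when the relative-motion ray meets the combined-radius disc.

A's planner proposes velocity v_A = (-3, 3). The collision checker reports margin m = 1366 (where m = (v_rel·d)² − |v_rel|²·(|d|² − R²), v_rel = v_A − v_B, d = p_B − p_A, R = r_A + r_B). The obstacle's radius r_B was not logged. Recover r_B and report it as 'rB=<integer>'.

m = 1366
d = (-1, -15);  v_rel = (1, -3),  |v_rel|² = 10
v_rel×d = (1)·(-15) − (-3)·(-1) = -18
since m = R²·10 − (-18)²:  R² = (324 + 1366) / 10 = 169
R = √169 = 13  ⇒  r_B = 13 − 8 = 5

rB=5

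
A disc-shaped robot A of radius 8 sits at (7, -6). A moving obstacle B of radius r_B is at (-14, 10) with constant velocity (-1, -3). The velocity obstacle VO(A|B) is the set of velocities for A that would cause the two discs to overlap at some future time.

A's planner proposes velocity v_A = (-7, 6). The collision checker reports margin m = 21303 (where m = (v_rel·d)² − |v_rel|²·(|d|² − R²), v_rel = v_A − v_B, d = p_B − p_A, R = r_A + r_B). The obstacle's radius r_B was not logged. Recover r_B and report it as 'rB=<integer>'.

m = 21303
d = (-21, 16);  v_rel = (-6, 9),  |v_rel|² = 117
v_rel×d = (-6)·(16) − (9)·(-21) = 93
since m = R²·117 − 93²:  R² = (8649 + 21303) / 117 = 256
R = √256 = 16  ⇒  r_B = 16 − 8 = 8

rB=8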